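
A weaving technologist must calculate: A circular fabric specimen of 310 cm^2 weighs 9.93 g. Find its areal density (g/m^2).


Formula: GSM = mass_g / area_m2
Step 1: Convert area: 310 cm^2 = 310 / 10000 = 0.031 m^2
Step 2: GSM = 9.93 g / 0.031 m^2 = 320.3 g/m^2

320.3 g/m^2


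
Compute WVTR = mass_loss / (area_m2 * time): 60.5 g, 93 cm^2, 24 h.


Formula: WVTR = mass_loss / (area * time)
Step 1: Convert area: 93 cm^2 = 0.0093 m^2
Step 2: WVTR = 60.5 g / (0.0093 m^2 * 24 h)
Step 3: WVTR = 60.5 / 0.2232 = 271.1 g/m^2/h

271.1 g/m^2/h


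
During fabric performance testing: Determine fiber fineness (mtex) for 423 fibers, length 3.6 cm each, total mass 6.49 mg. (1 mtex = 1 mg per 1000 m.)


Formula: fineness (mtex) = mass (mg) / total length (km) = (mass_mg / total_length_m) * 1000
Step 1: Convert fiber length: 3.6 cm = 0.036 m
Step 2: Total fiber length = 423 * 0.036 = 15.228 m
Step 3: Linear density = 6.49 mg / 15.228 m = 0.4262 mg/m
Step 4: fineness = 0.4262 * 1000 = 426.2 mtex

426.2 mtex


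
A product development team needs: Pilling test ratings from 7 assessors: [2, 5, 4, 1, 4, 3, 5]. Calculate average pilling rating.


Formula: Mean = sum / count
Sum = 2 + 5 + 4 + 1 + 4 + 3 + 5 = 24
Mean = 24 / 7 = 3.4

3.4


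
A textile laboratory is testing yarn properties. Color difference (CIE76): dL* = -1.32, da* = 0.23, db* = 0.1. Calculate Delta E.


Formula: Delta E = sqrt(dL*^2 + da*^2 + db*^2)
Step 1: dL*^2 = (-1.32)^2 = 1.7424
Step 2: da*^2 = 0.23^2 = 0.0529
Step 3: db*^2 = 0.1^2 = 0.01
Step 4: Sum = 1.7424 + 0.0529 + 0.01 = 1.8053
Step 5: Delta E = sqrt(1.8053) = 1.34

1.34 Delta E


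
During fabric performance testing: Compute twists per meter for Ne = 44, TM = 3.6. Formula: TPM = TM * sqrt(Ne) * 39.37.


Formula: TPM = TM * sqrt(Ne) * 39.37
Step 1: sqrt(Ne) = sqrt(44) = 6.6332
Step 2: TM * sqrt(Ne) = 3.6 * 6.6332 = 23.8795
Step 3: TPM = 23.8795 * 39.37 = 940 twists/m

940 twists/m


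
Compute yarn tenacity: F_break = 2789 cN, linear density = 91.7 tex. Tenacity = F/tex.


Formula: Tenacity = Breaking force / Linear density
Tenacity = 2789 cN / 91.7 tex
Tenacity = 30.41 cN/tex

30.41 cN/tex


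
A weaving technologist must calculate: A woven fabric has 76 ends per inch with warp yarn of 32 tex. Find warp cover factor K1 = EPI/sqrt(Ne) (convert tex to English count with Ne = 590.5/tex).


Formula: K1 = EPI / sqrt(Ne), with Ne = 590.5 / tex_warp
Step 1: Ne = 590.5 / 32 = 18.453
Step 2: sqrt(Ne) = sqrt(18.453) = 4.2957
Step 3: K1 = 76 / 4.2957 = 17.7

17.7


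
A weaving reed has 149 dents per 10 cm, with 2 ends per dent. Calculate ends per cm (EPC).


Formula: EPC = (dents per 10 cm * ends per dent) / 10
Step 1: Total ends per 10 cm = 149 * 2 = 298
Step 2: EPC = 298 / 10 = 29.8 ends/cm

29.8 ends/cm


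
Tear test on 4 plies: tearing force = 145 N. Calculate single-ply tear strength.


Formula: Per-ply strength = Total force / Number of plies
Per-ply = 145 N / 4
Per-ply = 36.25 N

36.25 N


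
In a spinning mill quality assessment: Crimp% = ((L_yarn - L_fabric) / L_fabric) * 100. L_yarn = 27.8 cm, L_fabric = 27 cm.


Formula: Crimp% = ((L_yarn - L_fabric) / L_fabric) * 100
Step 1: Extension = 27.8 - 27 = 0.8 cm
Step 2: Crimp% = (0.8 / 27) * 100
Step 3: Crimp% = 0.02963 * 100 = 2.963% ≈ 3.0%

3.0%


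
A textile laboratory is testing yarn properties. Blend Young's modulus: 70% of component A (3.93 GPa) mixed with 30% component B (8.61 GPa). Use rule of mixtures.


Formula: Blend property = (fraction_A * property_A) + (fraction_B * property_B)
Step 1: Contribution A = 70/100 * 3.93 GPa = 2.751 GPa
Step 2: Contribution B = 30/100 * 8.61 GPa = 2.583 GPa
Step 3: Blend Young's modulus = 2.751 + 2.583 = 5.334 GPa

5.334 GPa


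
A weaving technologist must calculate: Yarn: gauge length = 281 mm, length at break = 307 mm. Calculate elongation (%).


Formula: Elongation (%) = ((L_break - L0) / L0) * 100
Step 1: Extension = 307 - 281 = 26 mm
Step 2: Elongation = (26 / 281) * 100
Step 3: Elongation = 0.092527 * 100 = 9.2527% ≈ 9.3%

9.3%


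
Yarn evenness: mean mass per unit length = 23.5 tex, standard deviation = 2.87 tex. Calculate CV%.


Formula: CV% = (standard deviation / mean) * 100
Step 1: Ratio = 2.87 / 23.5 = 0.122128
Step 2: CV% = 0.122128 * 100 = 12.2128% ≈ 12.2%

12.2%


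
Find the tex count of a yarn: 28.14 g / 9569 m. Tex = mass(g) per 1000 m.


Formula: Tex = (mass_g / length_m) * 1000
Substituting: Tex = (28.14 / 9569) * 1000
Intermediate: 28.14 / 9569 = 0.00294075 g/m
Tex = 0.00294075 * 1000 = 2.94 tex

2.94 tex


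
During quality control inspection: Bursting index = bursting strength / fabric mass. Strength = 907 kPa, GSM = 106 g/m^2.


Formula: Bursting Index = Bursting Strength / Fabric GSM
BI = 907 kPa / 106 g/m^2
BI = 8.557 kPa/(g/m^2)

8.557 kPa/(g/m^2)


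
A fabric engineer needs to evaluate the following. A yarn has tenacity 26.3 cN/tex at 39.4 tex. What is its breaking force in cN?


Formula: Breaking force = Tenacity * Linear density
F = 26.3 cN/tex * 39.4 tex
F = 1036.22 cN

1036.22 cN


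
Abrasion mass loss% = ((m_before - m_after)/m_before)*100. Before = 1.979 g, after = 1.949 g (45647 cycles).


Formula: Mass loss% = ((m_before - m_after) / m_before) * 100
Step 1: Mass loss = 1.979 - 1.949 = 0.03 g
Step 2: Ratio = 0.03 / 1.979 = 0.0151592
Step 3: Mass loss% = 0.0151592 * 100 = 1.51592% ≈ 1.52%

1.52%


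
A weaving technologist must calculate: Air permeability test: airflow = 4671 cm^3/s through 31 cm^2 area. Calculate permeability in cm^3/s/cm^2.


Formula: Air Permeability = Airflow / Test Area
AP = 4671 cm^3/s / 31 cm^2
AP = 150.7 cm^3/s/cm^2

150.7 cm^3/s/cm^2


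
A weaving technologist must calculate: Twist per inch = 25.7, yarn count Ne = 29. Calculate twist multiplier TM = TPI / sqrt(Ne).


Formula: TM = TPI / sqrt(Ne)
Step 1: sqrt(Ne) = sqrt(29) = 5.3852
Step 2: TM = 25.7 / 5.3852 = 4.77

4.77 TM


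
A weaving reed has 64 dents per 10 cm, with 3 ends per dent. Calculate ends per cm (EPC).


Formula: EPC = (dents per 10 cm * ends per dent) / 10
Step 1: Total ends per 10 cm = 64 * 3 = 192
Step 2: EPC = 192 / 10 = 19.2 ends/cm

19.2 ends/cm


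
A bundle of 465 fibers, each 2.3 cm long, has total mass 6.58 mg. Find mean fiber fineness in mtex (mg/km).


Formula: fineness (mtex) = mass (mg) / total length (km) = (mass_mg / total_length_m) * 1000
Step 1: Convert fiber length: 2.3 cm = 0.023 m
Step 2: Total fiber length = 465 * 0.023 = 10.695 m
Step 3: Linear density = 6.58 mg / 10.695 m = 0.6152 mg/m
Step 4: fineness = 0.6152 * 1000 = 615.2 mtex

615.2 mtex


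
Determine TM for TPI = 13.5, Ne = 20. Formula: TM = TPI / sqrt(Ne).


Formula: TM = TPI / sqrt(Ne)
Step 1: sqrt(Ne) = sqrt(20) = 4.4721
Step 2: TM = 13.5 / 4.4721 = 3.02

3.02 TM


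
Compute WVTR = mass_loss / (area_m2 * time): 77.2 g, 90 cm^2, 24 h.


Formula: WVTR = mass_loss / (area * time)
Step 1: Convert area: 90 cm^2 = 0.009 m^2
Step 2: WVTR = 77.2 g / (0.009 m^2 * 24 h)
Step 3: WVTR = 77.2 / 0.216 = 357.4 g/m^2/h

357.4 g/m^2/h


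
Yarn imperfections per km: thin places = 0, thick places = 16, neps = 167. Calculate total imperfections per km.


Formula: Total = thin places + thick places + neps
Total = 0 + 16 + 167
Total = 183 imperfections/km

183 imperfections/km


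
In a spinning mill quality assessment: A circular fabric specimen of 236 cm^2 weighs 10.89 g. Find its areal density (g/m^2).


Formula: GSM = mass_g / area_m2
Step 1: Convert area: 236 cm^2 = 236 / 10000 = 0.0236 m^2
Step 2: GSM = 10.89 g / 0.0236 m^2 = 461.4 g/m^2

461.4 g/m^2


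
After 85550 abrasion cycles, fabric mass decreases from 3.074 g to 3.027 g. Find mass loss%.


Formula: Mass loss% = ((m_before - m_after) / m_before) * 100
Step 1: Mass loss = 3.074 - 3.027 = 0.047 g
Step 2: Ratio = 0.047 / 3.074 = 0.0152895
Step 3: Mass loss% = 0.0152895 * 100 = 1.52895% ≈ 1.53%

1.53%


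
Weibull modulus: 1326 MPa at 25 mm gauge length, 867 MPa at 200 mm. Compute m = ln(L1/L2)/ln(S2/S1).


Formula: m = ln(L1/L2) / ln(S2/S1)
Step 1: ln(L1/L2) = ln(25/200) = -2.07944
Step 2: S2/S1 = 867/1326 = 0.65385
Step 3: ln(S2/S1) = ln(0.65385) = -0.42488
Step 4: m = -2.07944 / -0.42488 = 4.89

4.89 (Weibull m)


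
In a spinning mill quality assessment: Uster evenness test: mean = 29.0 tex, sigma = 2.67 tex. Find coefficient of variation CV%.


Formula: CV% = (standard deviation / mean) * 100
Step 1: Ratio = 2.67 / 29.0 = 0.092069
Step 2: CV% = 0.092069 * 100 = 9.2069% ≈ 9.2%

9.2%


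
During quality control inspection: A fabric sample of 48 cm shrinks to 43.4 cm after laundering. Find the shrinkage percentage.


Formula: Shrinkage% = ((L_before - L_after) / L_before) * 100
Step 1: Shrinkage = 48 - 43.4 = 4.6 cm
Step 2: Shrinkage% = (4.6 / 48) * 100
Step 3: Shrinkage% = 0.095833 * 100 = 9.5833% ≈ 9.6%

9.6%


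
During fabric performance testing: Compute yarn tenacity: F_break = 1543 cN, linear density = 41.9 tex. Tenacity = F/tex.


Formula: Tenacity = Breaking force / Linear density
Tenacity = 1543 cN / 41.9 tex
Tenacity = 36.83 cN/tex

36.83 cN/tex


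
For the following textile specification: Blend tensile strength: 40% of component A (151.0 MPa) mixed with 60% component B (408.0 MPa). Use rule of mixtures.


Formula: Blend property = (fraction_A * property_A) + (fraction_B * property_B)
Step 1: Contribution A = 40/100 * 151.0 MPa = 60.4 MPa
Step 2: Contribution B = 60/100 * 408.0 MPa = 244.8 MPa
Step 3: Blend tensile strength = 60.4 + 244.8 = 305.2 MPa

305.2 MPa


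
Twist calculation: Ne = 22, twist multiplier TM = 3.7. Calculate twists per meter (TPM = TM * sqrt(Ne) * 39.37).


Formula: TPM = TM * sqrt(Ne) * 39.37
Step 1: sqrt(Ne) = sqrt(22) = 4.6904
Step 2: TM * sqrt(Ne) = 3.7 * 4.6904 = 17.3545
Step 3: TPM = 17.3545 * 39.37 = 683 twists/m

683 twists/m


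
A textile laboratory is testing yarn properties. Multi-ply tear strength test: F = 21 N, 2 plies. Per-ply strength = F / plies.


Formula: Per-ply strength = Total force / Number of plies
Per-ply = 21 N / 2
Per-ply = 10.5 N

10.5 N


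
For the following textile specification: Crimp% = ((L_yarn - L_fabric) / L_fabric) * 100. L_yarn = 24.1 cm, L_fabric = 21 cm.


Formula: Crimp% = ((L_yarn - L_fabric) / L_fabric) * 100
Step 1: Extension = 24.1 - 21 = 3.1 cm
Step 2: Crimp% = (3.1 / 21) * 100
Step 3: Crimp% = 0.147619 * 100 = 14.7619% ≈ 14.8%

14.8%


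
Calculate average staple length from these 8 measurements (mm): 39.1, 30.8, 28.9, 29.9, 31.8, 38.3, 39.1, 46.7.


Formula: Mean = sum of lengths / count
Sum = 39.1 + 30.8 + 28.9 + 29.9 + 31.8 + 38.3 + 39.1 + 46.7
Sum = 284.6 mm
Mean = 284.6 / 8 = 35.58 mm

35.58 mm


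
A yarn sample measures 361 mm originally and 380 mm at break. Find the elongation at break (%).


Formula: Elongation (%) = ((L_break - L0) / L0) * 100
Step 1: Extension = 380 - 361 = 19 mm
Step 2: Elongation = (19 / 361) * 100
Step 3: Elongation = 0.052632 * 100 = 5.2632% ≈ 5.3%

5.3%


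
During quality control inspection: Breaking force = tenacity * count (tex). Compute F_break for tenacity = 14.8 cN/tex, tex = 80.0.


Formula: Breaking force = Tenacity * Linear density
F = 14.8 cN/tex * 80.0 tex
F = 1184.00 cN

1184.00 cN


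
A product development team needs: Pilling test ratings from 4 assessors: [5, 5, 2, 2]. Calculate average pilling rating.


Formula: Mean = sum / count
Sum = 5 + 5 + 2 + 2 = 14
Mean = 14 / 4 = 3.5

3.5


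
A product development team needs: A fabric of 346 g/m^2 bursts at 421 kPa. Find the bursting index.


Formula: Bursting Index = Bursting Strength / Fabric GSM
BI = 421 kPa / 346 g/m^2
BI = 1.217 kPa/(g/m^2)

1.217 kPa/(g/m^2)


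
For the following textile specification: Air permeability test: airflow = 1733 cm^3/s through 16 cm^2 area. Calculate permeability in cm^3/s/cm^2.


Formula: Air Permeability = Airflow / Test Area
AP = 1733 cm^3/s / 16 cm^2
AP = 108.3 cm^3/s/cm^2

108.3 cm^3/s/cm^2


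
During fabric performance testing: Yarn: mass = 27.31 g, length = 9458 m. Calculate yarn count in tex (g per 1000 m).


Formula: Tex = (mass_g / length_m) * 1000
Substituting: Tex = (27.31 / 9458) * 1000
Intermediate: 27.31 / 9458 = 0.0028875 g/m
Tex = 0.0028875 * 1000 = 2.89 tex

2.89 tex


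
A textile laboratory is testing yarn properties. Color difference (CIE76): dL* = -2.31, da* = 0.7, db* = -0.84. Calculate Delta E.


Formula: Delta E = sqrt(dL*^2 + da*^2 + db*^2)
Step 1: dL*^2 = (-2.31)^2 = 5.3361
Step 2: da*^2 = 0.7^2 = 0.49
Step 3: db*^2 = (-0.84)^2 = 0.7056
Step 4: Sum = 5.3361 + 0.49 + 0.7056 = 6.5317
Step 5: Delta E = sqrt(6.5317) = 2.56

2.56 Delta E


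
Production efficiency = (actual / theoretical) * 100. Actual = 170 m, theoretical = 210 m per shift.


Formula: Efficiency% = (Actual output / Theoretical output) * 100
Efficiency% = (170 / 210) * 100
Efficiency% = 0.809524 * 100 = 80.9524% ≈ 81.0%

81.0%


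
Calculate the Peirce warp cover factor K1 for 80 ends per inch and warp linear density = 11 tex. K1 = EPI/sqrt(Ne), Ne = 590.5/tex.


Formula: K1 = EPI / sqrt(Ne), with Ne = 590.5 / tex_warp
Step 1: Ne = 590.5 / 11 = 53.682
Step 2: sqrt(Ne) = sqrt(53.682) = 7.3268
Step 3: K1 = 80 / 7.3268 = 10.9

10.9


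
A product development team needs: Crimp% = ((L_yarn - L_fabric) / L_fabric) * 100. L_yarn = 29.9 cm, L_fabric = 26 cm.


Formula: Crimp% = ((L_yarn - L_fabric) / L_fabric) * 100
Step 1: Extension = 29.9 - 26 = 3.9 cm
Step 2: Crimp% = (3.9 / 26) * 100
Step 3: Crimp% = 0.15 * 100 = 15.0%

15.0%


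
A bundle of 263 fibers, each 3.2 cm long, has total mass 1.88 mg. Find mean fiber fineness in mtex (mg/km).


Formula: fineness (mtex) = mass (mg) / total length (km) = (mass_mg / total_length_m) * 1000
Step 1: Convert fiber length: 3.2 cm = 0.032 m
Step 2: Total fiber length = 263 * 0.032 = 8.416 m
Step 3: Linear density = 1.88 mg / 8.416 m = 0.2234 mg/m
Step 4: fineness = 0.2234 * 1000 = 223.4 mtex

223.4 mtex


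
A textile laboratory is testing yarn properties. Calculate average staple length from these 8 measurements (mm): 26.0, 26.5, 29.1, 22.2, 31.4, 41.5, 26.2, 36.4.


Formula: Mean = sum of lengths / count
Sum = 26.0 + 26.5 + 29.1 + 22.2 + 31.4 + 41.5 + 26.2 + 36.4
Sum = 239.3 mm
Mean = 239.3 / 8 = 29.91 mm

29.91 mm


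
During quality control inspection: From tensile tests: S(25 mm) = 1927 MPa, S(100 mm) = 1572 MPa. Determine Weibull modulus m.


Formula: m = ln(L1/L2) / ln(S2/S1)
Step 1: ln(L1/L2) = ln(25/100) = -1.38629
Step 2: S2/S1 = 1572/1927 = 0.81578
Step 3: ln(S2/S1) = ln(0.81578) = -0.20361
Step 4: m = -1.38629 / -0.20361 = 6.81

6.81 (Weibull m)


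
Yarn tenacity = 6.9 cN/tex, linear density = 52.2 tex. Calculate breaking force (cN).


Formula: Breaking force = Tenacity * Linear density
F = 6.9 cN/tex * 52.2 tex
F = 360.18 cN

360.18 cN


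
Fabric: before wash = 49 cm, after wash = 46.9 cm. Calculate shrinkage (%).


Formula: Shrinkage% = ((L_before - L_after) / L_before) * 100
Step 1: Shrinkage = 49 - 46.9 = 2.1 cm
Step 2: Shrinkage% = (2.1 / 49) * 100
Step 3: Shrinkage% = 0.042857 * 100 = 4.2857% ≈ 4.3%

4.3%


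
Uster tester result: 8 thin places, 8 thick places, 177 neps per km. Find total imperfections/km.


Formula: Total = thin places + thick places + neps
Total = 8 + 8 + 177
Total = 193 imperfections/km

193 imperfections/km


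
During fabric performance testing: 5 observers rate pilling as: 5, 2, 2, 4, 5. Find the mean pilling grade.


Formula: Mean = sum / count
Sum = 5 + 2 + 2 + 4 + 5 = 18
Mean = 18 / 5 = 3.6

3.6


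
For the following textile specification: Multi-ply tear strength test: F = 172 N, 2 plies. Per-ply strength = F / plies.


Formula: Per-ply strength = Total force / Number of plies
Per-ply = 172 N / 2
Per-ply = 86 N

86 N


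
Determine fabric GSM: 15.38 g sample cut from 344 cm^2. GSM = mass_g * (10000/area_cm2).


Formula: GSM = mass_g / area_m2
Step 1: Convert area: 344 cm^2 = 344 / 10000 = 0.0344 m^2
Step 2: GSM = 15.38 g / 0.0344 m^2 = 447.1 g/m^2

447.1 g/m^2


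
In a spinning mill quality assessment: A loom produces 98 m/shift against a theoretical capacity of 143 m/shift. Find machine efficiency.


Formula: Efficiency% = (Actual output / Theoretical output) * 100
Efficiency% = (98 / 143) * 100
Efficiency% = 0.685315 * 100 = 68.5315% ≈ 68.5%

68.5%


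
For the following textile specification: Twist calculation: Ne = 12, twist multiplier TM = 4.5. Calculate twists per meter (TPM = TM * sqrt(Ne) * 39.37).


Formula: TPM = TM * sqrt(Ne) * 39.37
Step 1: sqrt(Ne) = sqrt(12) = 3.4641
Step 2: TM * sqrt(Ne) = 4.5 * 3.4641 = 15.5885
Step 3: TPM = 15.5885 * 39.37 = 614 twists/m

614 twists/m


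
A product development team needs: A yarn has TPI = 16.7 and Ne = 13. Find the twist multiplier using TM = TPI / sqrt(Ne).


Formula: TM = TPI / sqrt(Ne)
Step 1: sqrt(Ne) = sqrt(13) = 3.6056
Step 2: TM = 16.7 / 3.6056 = 4.63

4.63 TM


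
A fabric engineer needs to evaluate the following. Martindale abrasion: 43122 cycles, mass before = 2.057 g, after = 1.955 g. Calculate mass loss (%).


Formula: Mass loss% = ((m_before - m_after) / m_before) * 100
Step 1: Mass loss = 2.057 - 1.955 = 0.102 g
Step 2: Ratio = 0.102 / 2.057 = 0.0495868
Step 3: Mass loss% = 0.0495868 * 100 = 4.95868% ≈ 4.96%

4.96%


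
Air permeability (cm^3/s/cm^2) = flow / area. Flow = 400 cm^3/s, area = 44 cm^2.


Formula: Air Permeability = Airflow / Test Area
AP = 400 cm^3/s / 44 cm^2
AP = 9.1 cm^3/s/cm^2

9.1 cm^3/s/cm^2


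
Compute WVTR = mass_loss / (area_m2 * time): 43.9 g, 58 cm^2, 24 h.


Formula: WVTR = mass_loss / (area * time)
Step 1: Convert area: 58 cm^2 = 0.0058 m^2
Step 2: WVTR = 43.9 g / (0.0058 m^2 * 24 h)
Step 3: WVTR = 43.9 / 0.1392 = 315.4 g/m^2/h

315.4 g/m^2/h


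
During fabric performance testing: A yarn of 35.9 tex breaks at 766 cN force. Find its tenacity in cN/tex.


Formula: Tenacity = Breaking force / Linear density
Tenacity = 766 cN / 35.9 tex
Tenacity = 21.34 cN/tex

21.34 cN/tex


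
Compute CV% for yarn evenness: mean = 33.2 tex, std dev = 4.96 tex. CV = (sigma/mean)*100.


Formula: CV% = (standard deviation / mean) * 100
Step 1: Ratio = 4.96 / 33.2 = 0.149398
Step 2: CV% = 0.149398 * 100 = 14.9398% ≈ 14.9%

14.9%


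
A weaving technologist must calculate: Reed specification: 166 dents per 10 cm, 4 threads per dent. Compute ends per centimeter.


Formula: EPC = (dents per 10 cm * ends per dent) / 10
Step 1: Total ends per 10 cm = 166 * 4 = 664
Step 2: EPC = 664 / 10 = 66.4 ends/cm

66.4 ends/cm


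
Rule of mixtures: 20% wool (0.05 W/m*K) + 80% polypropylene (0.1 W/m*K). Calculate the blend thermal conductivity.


Formula: Blend property = (fraction_A * property_A) + (fraction_B * property_B)
Step 1: Contribution A = 20/100 * 0.05 W/m*K = 0.01 W/m*K
Step 2: Contribution B = 80/100 * 0.1 W/m*K = 0.08 W/m*K
Step 3: Blend thermal conductivity = 0.01 + 0.08 = 0.09 W/m*K

0.09 W/m*K


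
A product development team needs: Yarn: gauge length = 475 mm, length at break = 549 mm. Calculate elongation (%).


Formula: Elongation (%) = ((L_break - L0) / L0) * 100
Step 1: Extension = 549 - 475 = 74 mm
Step 2: Elongation = (74 / 475) * 100
Step 3: Elongation = 0.155789 * 100 = 15.5789% ≈ 15.6%

15.6%


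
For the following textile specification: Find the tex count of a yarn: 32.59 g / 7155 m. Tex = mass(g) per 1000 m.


Formula: Tex = (mass_g / length_m) * 1000
Substituting: Tex = (32.59 / 7155) * 1000
Intermediate: 32.59 / 7155 = 0.00455486 g/m
Tex = 0.00455486 * 1000 = 4.55 tex

4.55 tex


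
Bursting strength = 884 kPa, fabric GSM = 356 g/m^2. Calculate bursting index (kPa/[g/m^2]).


Formula: Bursting Index = Bursting Strength / Fabric GSM
BI = 884 kPa / 356 g/m^2
BI = 2.483 kPa/(g/m^2)

2.483 kPa/(g/m^2)


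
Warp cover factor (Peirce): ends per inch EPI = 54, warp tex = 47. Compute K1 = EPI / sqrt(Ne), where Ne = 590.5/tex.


Formula: K1 = EPI / sqrt(Ne), with Ne = 590.5 / tex_warp
Step 1: Ne = 590.5 / 47 = 12.564
Step 2: sqrt(Ne) = sqrt(12.564) = 3.5446
Step 3: K1 = 54 / 3.5446 = 15.2

15.2


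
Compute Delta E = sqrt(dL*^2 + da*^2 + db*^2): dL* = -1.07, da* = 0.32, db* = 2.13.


Formula: Delta E = sqrt(dL*^2 + da*^2 + db*^2)
Step 1: dL*^2 = (-1.07)^2 = 1.1449
Step 2: da*^2 = 0.32^2 = 0.1024
Step 3: db*^2 = 2.13^2 = 4.5369
Step 4: Sum = 1.1449 + 0.1024 + 4.5369 = 5.7842
Step 5: Delta E = sqrt(5.7842) = 2.41

2.41 Delta E


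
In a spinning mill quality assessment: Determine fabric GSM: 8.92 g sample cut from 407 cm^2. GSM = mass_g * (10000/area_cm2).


Formula: GSM = mass_g / area_m2
Step 1: Convert area: 407 cm^2 = 407 / 10000 = 0.0407 m^2
Step 2: GSM = 8.92 g / 0.0407 m^2 = 219.2 g/m^2

219.2 g/m^2


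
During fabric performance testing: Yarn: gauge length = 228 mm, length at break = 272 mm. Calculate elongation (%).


Formula: Elongation (%) = ((L_break - L0) / L0) * 100
Step 1: Extension = 272 - 228 = 44 mm
Step 2: Elongation = (44 / 228) * 100
Step 3: Elongation = 0.192982 * 100 = 19.2982% ≈ 19.3%

19.3%


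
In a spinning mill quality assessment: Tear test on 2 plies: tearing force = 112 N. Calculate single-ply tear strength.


Formula: Per-ply strength = Total force / Number of plies
Per-ply = 112 N / 2
Per-ply = 56 N

56 N


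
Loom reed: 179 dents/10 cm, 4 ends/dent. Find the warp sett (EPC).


Formula: EPC = (dents per 10 cm * ends per dent) / 10
Step 1: Total ends per 10 cm = 179 * 4 = 716
Step 2: EPC = 716 / 10 = 71.6 ends/cm

71.6 ends/cm


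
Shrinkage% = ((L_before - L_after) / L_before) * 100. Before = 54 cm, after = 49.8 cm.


Formula: Shrinkage% = ((L_before - L_after) / L_before) * 100
Step 1: Shrinkage = 54 - 49.8 = 4.2 cm
Step 2: Shrinkage% = (4.2 / 54) * 100
Step 3: Shrinkage% = 0.077778 * 100 = 7.7778% ≈ 7.8%

7.8%


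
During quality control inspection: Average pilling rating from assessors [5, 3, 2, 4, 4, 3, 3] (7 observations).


Formula: Mean = sum / count
Sum = 5 + 3 + 2 + 4 + 4 + 3 + 3 = 24
Mean = 24 / 7 = 3.4

3.4


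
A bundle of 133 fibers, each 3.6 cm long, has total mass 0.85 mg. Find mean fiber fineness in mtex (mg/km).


Formula: fineness (mtex) = mass (mg) / total length (km) = (mass_mg / total_length_m) * 1000
Step 1: Convert fiber length: 3.6 cm = 0.036 m
Step 2: Total fiber length = 133 * 0.036 = 4.788 m
Step 3: Linear density = 0.85 mg / 4.788 m = 0.1775 mg/m
Step 4: fineness = 0.1775 * 1000 = 177.5 mtex

177.5 mtex


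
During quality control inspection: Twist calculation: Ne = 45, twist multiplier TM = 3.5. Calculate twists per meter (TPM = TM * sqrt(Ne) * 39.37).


Formula: TPM = TM * sqrt(Ne) * 39.37
Step 1: sqrt(Ne) = sqrt(45) = 6.7082
Step 2: TM * sqrt(Ne) = 3.5 * 6.7082 = 23.4787
Step 3: TPM = 23.4787 * 39.37 = 924 twists/m

924 twists/m


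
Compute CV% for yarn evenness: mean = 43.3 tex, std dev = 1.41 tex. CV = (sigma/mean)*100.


Formula: CV% = (standard deviation / mean) * 100
Step 1: Ratio = 1.41 / 43.3 = 0.032564
Step 2: CV% = 0.032564 * 100 = 3.2564% ≈ 3.3%

3.3%


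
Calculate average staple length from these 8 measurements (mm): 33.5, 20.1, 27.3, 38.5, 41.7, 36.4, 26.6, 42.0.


Formula: Mean = sum of lengths / count
Sum = 33.5 + 20.1 + 27.3 + 38.5 + 41.7 + 36.4 + 26.6 + 42.0
Sum = 266.1 mm
Mean = 266.1 / 8 = 33.26 mm

33.26 mm


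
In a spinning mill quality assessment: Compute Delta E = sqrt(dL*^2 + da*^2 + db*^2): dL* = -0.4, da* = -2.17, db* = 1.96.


Formula: Delta E = sqrt(dL*^2 + da*^2 + db*^2)
Step 1: dL*^2 = (-0.4)^2 = 0.16
Step 2: da*^2 = (-2.17)^2 = 4.7089
Step 3: db*^2 = 1.96^2 = 3.8416
Step 4: Sum = 0.16 + 4.7089 + 3.8416 = 8.7105
Step 5: Delta E = sqrt(8.7105) = 2.95

2.95 Delta E


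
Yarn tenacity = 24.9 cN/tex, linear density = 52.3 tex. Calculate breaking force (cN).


Formula: Breaking force = Tenacity * Linear density
F = 24.9 cN/tex * 52.3 tex
F = 1302.27 cN

1302.27 cN


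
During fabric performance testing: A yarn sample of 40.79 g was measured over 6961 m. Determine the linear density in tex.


Formula: Tex = (mass_g / length_m) * 1000
Substituting: Tex = (40.79 / 6961) * 1000
Intermediate: 40.79 / 6961 = 0.00585979 g/m
Tex = 0.00585979 * 1000 = 5.86 tex

5.86 tex


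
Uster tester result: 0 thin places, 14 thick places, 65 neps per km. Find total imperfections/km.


Formula: Total = thin places + thick places + neps
Total = 0 + 14 + 65
Total = 79 imperfections/km

79 imperfections/km


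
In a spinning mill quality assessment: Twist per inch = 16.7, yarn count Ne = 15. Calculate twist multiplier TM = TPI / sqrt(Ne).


Formula: TM = TPI / sqrt(Ne)
Step 1: sqrt(Ne) = sqrt(15) = 3.873
Step 2: TM = 16.7 / 3.873 = 4.31

4.31 TM


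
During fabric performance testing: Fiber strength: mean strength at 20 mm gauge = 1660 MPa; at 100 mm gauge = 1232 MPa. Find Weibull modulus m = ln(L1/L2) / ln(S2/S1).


Formula: m = ln(L1/L2) / ln(S2/S1)
Step 1: ln(L1/L2) = ln(20/100) = -1.60944
Step 2: S2/S1 = 1232/1660 = 0.74217
Step 3: ln(S2/S1) = ln(0.74217) = -0.29818
Step 4: m = -1.60944 / -0.29818 = 5.40

5.40 (Weibull m)


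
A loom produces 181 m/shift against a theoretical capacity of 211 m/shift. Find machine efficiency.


Formula: Efficiency% = (Actual output / Theoretical output) * 100
Efficiency% = (181 / 211) * 100
Efficiency% = 0.85782 * 100 = 85.782% ≈ 85.8%

85.8%


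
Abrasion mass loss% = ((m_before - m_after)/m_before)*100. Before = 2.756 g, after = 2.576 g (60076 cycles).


Formula: Mass loss% = ((m_before - m_after) / m_before) * 100
Step 1: Mass loss = 2.756 - 2.576 = 0.18 g
Step 2: Ratio = 0.18 / 2.756 = 0.065312
Step 3: Mass loss% = 0.065312 * 100 = 6.5312% ≈ 6.53%

6.53%


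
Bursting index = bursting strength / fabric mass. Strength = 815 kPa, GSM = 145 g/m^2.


Formula: Bursting Index = Bursting Strength / Fabric GSM
BI = 815 kPa / 145 g/m^2
BI = 5.621 kPa/(g/m^2)

5.621 kPa/(g/m^2)


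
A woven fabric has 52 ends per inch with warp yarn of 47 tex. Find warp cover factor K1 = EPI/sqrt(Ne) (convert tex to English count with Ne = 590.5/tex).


Formula: K1 = EPI / sqrt(Ne), with Ne = 590.5 / tex_warp
Step 1: Ne = 590.5 / 47 = 12.564
Step 2: sqrt(Ne) = sqrt(12.564) = 3.5446
Step 3: K1 = 52 / 3.5446 = 14.7

14.7


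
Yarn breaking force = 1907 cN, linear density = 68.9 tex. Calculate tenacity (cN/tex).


Formula: Tenacity = Breaking force / Linear density
Tenacity = 1907 cN / 68.9 tex
Tenacity = 27.68 cN/tex

27.68 cN/tex


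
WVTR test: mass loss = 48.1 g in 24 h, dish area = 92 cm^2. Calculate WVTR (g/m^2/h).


Formula: WVTR = mass_loss / (area * time)
Step 1: Convert area: 92 cm^2 = 0.0092 m^2
Step 2: WVTR = 48.1 g / (0.0092 m^2 * 24 h)
Step 3: WVTR = 48.1 / 0.2208 = 217.8 g/m^2/h

217.8 g/m^2/h


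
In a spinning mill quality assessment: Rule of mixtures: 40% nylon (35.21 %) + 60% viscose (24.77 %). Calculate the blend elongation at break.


Formula: Blend property = (fraction_A * property_A) + (fraction_B * property_B)
Step 1: Contribution A = 40/100 * 35.21 % = 14.084 %
Step 2: Contribution B = 60/100 * 24.77 % = 14.862 %
Step 3: Blend elongation at break = 14.084 + 14.862 = 28.946 %

28.946 %


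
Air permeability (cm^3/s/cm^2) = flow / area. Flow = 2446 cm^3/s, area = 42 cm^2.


Formula: Air Permeability = Airflow / Test Area
AP = 2446 cm^3/s / 42 cm^2
AP = 58.2 cm^3/s/cm^2

58.2 cm^3/s/cm^2


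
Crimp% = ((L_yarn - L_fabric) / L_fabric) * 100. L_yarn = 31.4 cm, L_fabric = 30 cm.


Formula: Crimp% = ((L_yarn - L_fabric) / L_fabric) * 100
Step 1: Extension = 31.4 - 30 = 1.4 cm
Step 2: Crimp% = (1.4 / 30) * 100
Step 3: Crimp% = 0.046667 * 100 = 4.6667% ≈ 4.7%

4.7%


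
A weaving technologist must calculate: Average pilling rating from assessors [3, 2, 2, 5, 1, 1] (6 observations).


Formula: Mean = sum / count
Sum = 3 + 2 + 2 + 5 + 1 + 1 = 14
Mean = 14 / 6 = 2.3

2.3


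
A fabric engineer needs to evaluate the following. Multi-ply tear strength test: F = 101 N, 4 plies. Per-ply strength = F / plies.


Formula: Per-ply strength = Total force / Number of plies
Per-ply = 101 N / 4
Per-ply = 25.25 N

25.25 N


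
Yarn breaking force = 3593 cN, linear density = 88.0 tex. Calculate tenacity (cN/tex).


Formula: Tenacity = Breaking force / Linear density
Tenacity = 3593 cN / 88.0 tex
Tenacity = 40.83 cN/tex

40.83 cN/tex


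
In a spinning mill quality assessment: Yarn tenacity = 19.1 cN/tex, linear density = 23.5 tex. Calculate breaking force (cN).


Formula: Breaking force = Tenacity * Linear density
F = 19.1 cN/tex * 23.5 tex
F = 448.85 cN

448.85 cN


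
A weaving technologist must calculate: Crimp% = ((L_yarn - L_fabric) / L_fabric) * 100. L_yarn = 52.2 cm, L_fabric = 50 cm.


Formula: Crimp% = ((L_yarn - L_fabric) / L_fabric) * 100
Step 1: Extension = 52.2 - 50 = 2.2 cm
Step 2: Crimp% = (2.2 / 50) * 100
Step 3: Crimp% = 0.044 * 100 = 4.4%

4.4%


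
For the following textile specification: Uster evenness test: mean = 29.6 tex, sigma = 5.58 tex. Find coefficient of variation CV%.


Formula: CV% = (standard deviation / mean) * 100
Step 1: Ratio = 5.58 / 29.6 = 0.188514
Step 2: CV% = 0.188514 * 100 = 18.8514% ≈ 18.9%

18.9%


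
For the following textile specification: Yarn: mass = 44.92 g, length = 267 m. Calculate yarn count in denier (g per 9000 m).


Formula: den = (mass_g / length_m) * 9000
Substituting: den = (44.92 / 267) * 9000
Intermediate: 44.92 / 267 = 0.1682397 g/m
den = 0.1682397 * 9000 = 1514.2 denier

1514.2 denier


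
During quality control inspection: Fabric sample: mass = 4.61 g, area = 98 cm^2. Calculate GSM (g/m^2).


Formula: GSM = mass_g / area_m2
Step 1: Convert area: 98 cm^2 = 98 / 10000 = 0.0098 m^2
Step 2: GSM = 4.61 g / 0.0098 m^2 = 470.4 g/m^2

470.4 g/m^2


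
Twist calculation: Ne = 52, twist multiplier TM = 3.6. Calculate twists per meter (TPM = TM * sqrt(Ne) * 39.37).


Formula: TPM = TM * sqrt(Ne) * 39.37
Step 1: sqrt(Ne) = sqrt(52) = 7.2111
Step 2: TM * sqrt(Ne) = 3.6 * 7.2111 = 25.96
Step 3: TPM = 25.96 * 39.37 = 1022 twists/m

1022 twists/m


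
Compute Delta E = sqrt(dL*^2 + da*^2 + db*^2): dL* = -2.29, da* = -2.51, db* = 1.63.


Formula: Delta E = sqrt(dL*^2 + da*^2 + db*^2)
Step 1: dL*^2 = (-2.29)^2 = 5.2441
Step 2: da*^2 = (-2.51)^2 = 6.3001
Step 3: db*^2 = 1.63^2 = 2.6569
Step 4: Sum = 5.2441 + 6.3001 + 2.6569 = 14.2011
Step 5: Delta E = sqrt(14.2011) = 3.77

3.77 Delta E


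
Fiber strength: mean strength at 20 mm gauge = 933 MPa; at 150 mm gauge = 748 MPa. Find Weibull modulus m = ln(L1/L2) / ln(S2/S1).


Formula: m = ln(L1/L2) / ln(S2/S1)
Step 1: ln(L1/L2) = ln(20/150) = -2.01490
Step 2: S2/S1 = 748/933 = 0.80171
Step 3: ln(S2/S1) = ln(0.80171) = -0.22101
Step 4: m = -2.01490 / -0.22101 = 9.12

9.12 (Weibull m)


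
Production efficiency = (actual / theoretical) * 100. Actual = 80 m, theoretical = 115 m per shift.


Formula: Efficiency% = (Actual output / Theoretical output) * 100
Efficiency% = (80 / 115) * 100
Efficiency% = 0.695652 * 100 = 69.5652% ≈ 69.6%

69.6%


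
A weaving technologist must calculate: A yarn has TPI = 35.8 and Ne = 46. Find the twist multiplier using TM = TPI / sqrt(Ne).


Formula: TM = TPI / sqrt(Ne)
Step 1: sqrt(Ne) = sqrt(46) = 6.7823
Step 2: TM = 35.8 / 6.7823 = 5.28

5.28 TM


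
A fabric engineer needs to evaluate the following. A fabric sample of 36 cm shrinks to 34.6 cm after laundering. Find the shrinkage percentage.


Formula: Shrinkage% = ((L_before - L_after) / L_before) * 100
Step 1: Shrinkage = 36 - 34.6 = 1.4 cm
Step 2: Shrinkage% = (1.4 / 36) * 100
Step 3: Shrinkage% = 0.038889 * 100 = 3.8889% ≈ 3.9%

3.9%


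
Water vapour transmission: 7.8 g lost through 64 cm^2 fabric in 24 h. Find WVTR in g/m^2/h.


Formula: WVTR = mass_loss / (area * time)
Step 1: Convert area: 64 cm^2 = 0.0064 m^2
Step 2: WVTR = 7.8 g / (0.0064 m^2 * 24 h)
Step 3: WVTR = 7.8 / 0.1536 = 50.8 g/m^2/h

50.8 g/m^2/h


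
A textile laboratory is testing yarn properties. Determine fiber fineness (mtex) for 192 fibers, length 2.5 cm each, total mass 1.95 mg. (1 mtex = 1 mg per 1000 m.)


Formula: fineness (mtex) = mass (mg) / total length (km) = (mass_mg / total_length_m) * 1000
Step 1: Convert fiber length: 2.5 cm = 0.025 m
Step 2: Total fiber length = 192 * 0.025 = 4.8 m
Step 3: Linear density = 1.95 mg / 4.8 m = 0.4063 mg/m
Step 4: fineness = 0.4063 * 1000 = 406.3 mtex

406.3 mtex


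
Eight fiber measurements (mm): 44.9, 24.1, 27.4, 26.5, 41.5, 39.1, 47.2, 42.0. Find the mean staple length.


Formula: Mean = sum of lengths / count
Sum = 44.9 + 24.1 + 27.4 + 26.5 + 41.5 + 39.1 + 47.2 + 42.0
Sum = 292.7 mm
Mean = 292.7 / 8 = 36.59 mm

36.59 mm


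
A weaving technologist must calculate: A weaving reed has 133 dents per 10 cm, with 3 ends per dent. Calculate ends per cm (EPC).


Formula: EPC = (dents per 10 cm * ends per dent) / 10
Step 1: Total ends per 10 cm = 133 * 3 = 399
Step 2: EPC = 399 / 10 = 39.9 ends/cm

39.9 ends/cm


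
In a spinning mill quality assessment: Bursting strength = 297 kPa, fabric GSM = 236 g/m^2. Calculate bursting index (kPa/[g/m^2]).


Formula: Bursting Index = Bursting Strength / Fabric GSM
BI = 297 kPa / 236 g/m^2
BI = 1.258 kPa/(g/m^2)

1.258 kPa/(g/m^2)


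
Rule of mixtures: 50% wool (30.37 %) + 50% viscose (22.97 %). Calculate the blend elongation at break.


Formula: Blend property = (fraction_A * property_A) + (fraction_B * property_B)
Step 1: Contribution A = 50/100 * 30.37 % = 15.185 %
Step 2: Contribution B = 50/100 * 22.97 % = 11.485 %
Step 3: Blend elongation at break = 15.185 + 11.485 = 26.67 %

26.67 %


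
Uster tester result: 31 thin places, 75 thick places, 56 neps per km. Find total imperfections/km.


Formula: Total = thin places + thick places + neps
Total = 31 + 75 + 56
Total = 162 imperfections/km

162 imperfections/km


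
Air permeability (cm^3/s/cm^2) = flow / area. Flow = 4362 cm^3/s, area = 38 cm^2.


Formula: Air Permeability = Airflow / Test Area
AP = 4362 cm^3/s / 38 cm^2
AP = 114.8 cm^3/s/cm^2

114.8 cm^3/s/cm^2


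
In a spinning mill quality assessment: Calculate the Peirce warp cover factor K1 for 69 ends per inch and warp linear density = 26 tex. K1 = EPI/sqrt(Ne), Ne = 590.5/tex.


Formula: K1 = EPI / sqrt(Ne), with Ne = 590.5 / tex_warp
Step 1: Ne = 590.5 / 26 = 22.712
Step 2: sqrt(Ne) = sqrt(22.712) = 4.7657
Step 3: K1 = 69 / 4.7657 = 14.5

14.5


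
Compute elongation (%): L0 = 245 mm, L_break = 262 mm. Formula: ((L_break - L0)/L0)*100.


Formula: Elongation (%) = ((L_break - L0) / L0) * 100
Step 1: Extension = 262 - 245 = 17 mm
Step 2: Elongation = (17 / 245) * 100
Step 3: Elongation = 0.069388 * 100 = 6.9388% ≈ 6.9%

6.9%


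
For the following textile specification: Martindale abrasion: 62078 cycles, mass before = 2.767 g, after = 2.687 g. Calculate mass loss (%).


Formula: Mass loss% = ((m_before - m_after) / m_before) * 100
Step 1: Mass loss = 2.767 - 2.687 = 0.08 g
Step 2: Ratio = 0.08 / 2.767 = 0.0289122
Step 3: Mass loss% = 0.0289122 * 100 = 2.89122% ≈ 2.89%

2.89%


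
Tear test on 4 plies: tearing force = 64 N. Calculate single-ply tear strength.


Formula: Per-ply strength = Total force / Number of plies
Per-ply = 64 N / 4
Per-ply = 16 N

16 N


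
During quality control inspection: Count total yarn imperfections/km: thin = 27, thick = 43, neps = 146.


Formula: Total = thin places + thick places + neps
Total = 27 + 43 + 146
Total = 216 imperfections/km

216 imperfections/km


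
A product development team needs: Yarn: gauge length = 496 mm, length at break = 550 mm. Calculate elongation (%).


Formula: Elongation (%) = ((L_break - L0) / L0) * 100
Step 1: Extension = 550 - 496 = 54 mm
Step 2: Elongation = (54 / 496) * 100
Step 3: Elongation = 0.108871 * 100 = 10.8871% ≈ 10.9%

10.9%


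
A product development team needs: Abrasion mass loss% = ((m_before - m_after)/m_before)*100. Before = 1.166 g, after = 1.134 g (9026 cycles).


Formula: Mass loss% = ((m_before - m_after) / m_before) * 100
Step 1: Mass loss = 1.166 - 1.134 = 0.032 g
Step 2: Ratio = 0.032 / 1.166 = 0.0274443
Step 3: Mass loss% = 0.0274443 * 100 = 2.74443% ≈ 2.74%

2.74%


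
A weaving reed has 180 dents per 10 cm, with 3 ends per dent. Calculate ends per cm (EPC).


Formula: EPC = (dents per 10 cm * ends per dent) / 10
Step 1: Total ends per 10 cm = 180 * 3 = 540
Step 2: EPC = 540 / 10 = 54.0 ends/cm

54.0 ends/cm


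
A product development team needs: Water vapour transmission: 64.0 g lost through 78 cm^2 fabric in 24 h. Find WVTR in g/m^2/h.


Formula: WVTR = mass_loss / (area * time)
Step 1: Convert area: 78 cm^2 = 0.0078 m^2
Step 2: WVTR = 64.0 g / (0.0078 m^2 * 24 h)
Step 3: WVTR = 64.0 / 0.1872 = 341.9 g/m^2/h

341.9 g/m^2/h


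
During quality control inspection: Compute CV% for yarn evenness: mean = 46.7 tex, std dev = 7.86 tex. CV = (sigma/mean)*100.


Formula: CV% = (standard deviation / mean) * 100
Step 1: Ratio = 7.86 / 46.7 = 0.168308
Step 2: CV% = 0.168308 * 100 = 16.8308% ≈ 16.8%

16.8%


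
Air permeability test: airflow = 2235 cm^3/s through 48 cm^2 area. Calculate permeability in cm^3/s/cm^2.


Formula: Air Permeability = Airflow / Test Area
AP = 2235 cm^3/s / 48 cm^2
AP = 46.6 cm^3/s/cm^2

46.6 cm^3/s/cm^2


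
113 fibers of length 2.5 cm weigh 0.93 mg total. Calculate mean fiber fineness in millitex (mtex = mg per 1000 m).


Formula: fineness (mtex) = mass (mg) / total length (km) = (mass_mg / total_length_m) * 1000
Step 1: Convert fiber length: 2.5 cm = 0.025 m
Step 2: Total fiber length = 113 * 0.025 = 2.825 m
Step 3: Linear density = 0.93 mg / 2.825 m = 0.3292 mg/m
Step 4: fineness = 0.3292 * 1000 = 329.2 mtex

329.2 mtex


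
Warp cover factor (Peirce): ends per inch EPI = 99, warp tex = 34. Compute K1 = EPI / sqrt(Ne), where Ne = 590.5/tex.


Formula: K1 = EPI / sqrt(Ne), with Ne = 590.5 / tex_warp
Step 1: Ne = 590.5 / 34 = 17.368
Step 2: sqrt(Ne) = sqrt(17.368) = 4.1675
Step 3: K1 = 99 / 4.1675 = 23.8

23.8


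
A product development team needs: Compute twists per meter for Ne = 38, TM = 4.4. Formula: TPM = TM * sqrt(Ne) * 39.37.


Formula: TPM = TM * sqrt(Ne) * 39.37
Step 1: sqrt(Ne) = sqrt(38) = 6.1644
Step 2: TM * sqrt(Ne) = 4.4 * 6.1644 = 27.1234
Step 3: TPM = 27.1234 * 39.37 = 1068 twists/m

1068 twists/m


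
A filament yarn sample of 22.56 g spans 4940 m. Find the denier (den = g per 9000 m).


Formula: den = (mass_g / length_m) * 9000
Substituting: den = (22.56 / 4940) * 9000
Intermediate: 22.56 / 4940 = 0.0045668 g/m
den = 0.0045668 * 9000 = 41.1 denier

41.1 denier


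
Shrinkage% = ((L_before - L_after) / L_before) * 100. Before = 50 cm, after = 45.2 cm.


Formula: Shrinkage% = ((L_before - L_after) / L_before) * 100
Step 1: Shrinkage = 50 - 45.2 = 4.8 cm
Step 2: Shrinkage% = (4.8 / 50) * 100
Step 3: Shrinkage% = 0.096 * 100 = 9.6%

9.6%


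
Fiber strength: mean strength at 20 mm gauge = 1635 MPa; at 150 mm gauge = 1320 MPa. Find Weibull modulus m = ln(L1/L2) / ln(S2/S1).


Formula: m = ln(L1/L2) / ln(S2/S1)
Step 1: ln(L1/L2) = ln(20/150) = -2.01490
Step 2: S2/S1 = 1320/1635 = 0.80734
Step 3: ln(S2/S1) = ln(0.80734) = -0.21401
Step 4: m = -2.01490 / -0.21401 = 9.41

9.41 (Weibull m)


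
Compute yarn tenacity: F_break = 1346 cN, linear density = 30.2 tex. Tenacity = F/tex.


Formula: Tenacity = Breaking force / Linear density
Tenacity = 1346 cN / 30.2 tex
Tenacity = 44.57 cN/tex

44.57 cN/tex


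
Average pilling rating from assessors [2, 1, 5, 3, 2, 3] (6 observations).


Formula: Mean = sum / count
Sum = 2 + 1 + 5 + 3 + 2 + 3 = 16
Mean = 16 / 6 = 2.7

2.7


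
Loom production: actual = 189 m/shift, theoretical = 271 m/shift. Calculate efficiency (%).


Formula: Efficiency% = (Actual output / Theoretical output) * 100
Efficiency% = (189 / 271) * 100
Efficiency% = 0.697417 * 100 = 69.7417% ≈ 69.7%

69.7%
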